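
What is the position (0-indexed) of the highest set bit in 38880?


0b1001011111100000. Highest set bit at position 15

15


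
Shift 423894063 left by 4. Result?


0b11001010001000001110000101111 << 4 = 0b110010100010000011100001011110000 = 6782305008

6782305008


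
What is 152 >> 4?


0b10011000 >> 4 = 0b1001 = 9

9


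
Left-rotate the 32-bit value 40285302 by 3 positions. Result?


Rotate 0b10011001101011010001110110 left by 3 (32-bit) = 0b10011001101011010001110110000 = 322282416

322282416


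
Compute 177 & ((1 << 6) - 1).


177 & 63 = 49

49


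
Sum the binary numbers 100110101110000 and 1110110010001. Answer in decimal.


100110101110000 + 1110110010001 = 110101100000001 = 27393

27393


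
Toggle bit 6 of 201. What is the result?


201 ^ (1 << 6) = 201 ^ 64 = 137

137


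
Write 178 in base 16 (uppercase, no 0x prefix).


178 = B2 hex

B2


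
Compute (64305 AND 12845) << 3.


Step 1: 64305 & 12845 = 12833
Step 2: 12833 << 3 = 102664

102664


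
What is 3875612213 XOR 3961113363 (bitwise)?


0b11100111000000010010011000110101 ^ 0b11101100000110011100101100010011 = 0b1011000110001110110100100110 = 186182950

186182950


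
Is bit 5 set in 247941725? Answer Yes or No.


0b1110110001110100101001011101, bit 5 = 0. No

No


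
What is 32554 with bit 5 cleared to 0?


32554 & ~(1 << 5) = 32522

32522


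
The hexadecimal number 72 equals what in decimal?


72 hex = 114 decimal

114


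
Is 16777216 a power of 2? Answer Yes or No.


0b1000000000000000000000000. Only one bit set => Yes

Yes


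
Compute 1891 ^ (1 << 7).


1891 ^ (1 << 7) = 1891 ^ 128 = 2019

2019


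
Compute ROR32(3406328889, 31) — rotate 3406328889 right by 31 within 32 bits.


Rotate 0b11001011000010000111010000111001 right by 31 (32-bit) = 0b10010110000100001110100001110011 = 2517690483

2517690483


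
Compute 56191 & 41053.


0b1101101101111111 & 0b1010000001011101 = 0b1000000001011101 = 32861

32861


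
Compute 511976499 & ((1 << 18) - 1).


511976499 & 262143 = 9267

9267


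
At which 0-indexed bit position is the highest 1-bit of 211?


0b11010011. Highest set bit at position 7

7


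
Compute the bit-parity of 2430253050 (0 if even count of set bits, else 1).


0b10010000110110101011011111111010 has 19 ones => parity 1

1


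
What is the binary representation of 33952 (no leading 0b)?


33952 = 1000010010100000 in binary

1000010010100000


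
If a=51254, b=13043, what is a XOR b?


51254 ^ 13043 = 64197

64197


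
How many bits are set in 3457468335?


0b11001110000101001100011110101111 has 18 set bits

18


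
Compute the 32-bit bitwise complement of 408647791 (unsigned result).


~0b11000010110110111100001101111 = 0b11100111101001001000011110010000 = 3886319504 (32-bit unsigned)

3886319504


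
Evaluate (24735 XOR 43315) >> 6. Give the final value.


Step 1: 24735 ^ 43315 = 51628
Step 2: 51628 >> 6 = 806

806


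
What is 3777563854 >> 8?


0b11100001001010010000110011001110 >> 8 = 0b111000010010100100001100 = 14756108

14756108


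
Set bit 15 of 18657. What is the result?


18657 | (1 << 15) = 18657 | 32768 = 51425

51425


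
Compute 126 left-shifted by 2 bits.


0b1111110 << 2 = 0b111111000 = 504

504


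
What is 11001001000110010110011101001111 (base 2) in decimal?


11001001000110010110011101001111 in decimal = 3373885263

3373885263


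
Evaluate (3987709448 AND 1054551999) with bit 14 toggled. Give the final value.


Step 1: 3987709448 & 1054551999 = 747310600
Step 2: 747310600 ^ (1 << 14) = 747310600 ^ 16384 = 747326984

747326984


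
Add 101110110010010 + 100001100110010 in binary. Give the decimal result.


101110110010010 + 100001100110010 = 1010000011000100 = 41156

41156


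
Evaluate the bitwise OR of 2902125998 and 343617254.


0b10101100111110101110110110101110 | 0b10100011110110010111011100110 = 0b10111100111110111110111111101110 = 3170627566

3170627566


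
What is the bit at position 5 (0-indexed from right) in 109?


0b1101101, position 5 = 1

1


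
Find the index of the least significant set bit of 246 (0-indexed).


0b11110110. Lowest set bit at position 1

1


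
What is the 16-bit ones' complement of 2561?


2561 ^ 65535 = 62974

62974


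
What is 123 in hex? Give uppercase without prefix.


123 = 7B hex

7B


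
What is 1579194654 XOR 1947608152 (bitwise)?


0b1011110001000001001100100011110 ^ 0b1110100000101100010010001011000 = 0b101010001101101011110101000110 = 708230470

708230470


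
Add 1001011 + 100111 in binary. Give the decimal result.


1001011 + 100111 = 1110010 = 114

114


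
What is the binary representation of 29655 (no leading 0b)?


29655 = 111001111010111 in binary

111001111010111


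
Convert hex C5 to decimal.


C5 hex = 197 decimal

197


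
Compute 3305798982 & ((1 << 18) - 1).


3305798982 & 262143 = 163142

163142


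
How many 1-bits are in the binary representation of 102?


0b1100110 has 4 set bits

4


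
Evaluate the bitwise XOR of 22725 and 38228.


0b101100011000101 ^ 0b1001010101010100 = 0b1100110110010001 = 52625

52625


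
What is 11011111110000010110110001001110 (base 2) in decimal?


11011111110000010110110001001110 in decimal = 3753995342

3753995342


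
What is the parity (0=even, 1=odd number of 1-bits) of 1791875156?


0b1101010110011011101100001010100 has 16 ones => parity 0

0


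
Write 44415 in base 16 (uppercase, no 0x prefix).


44415 = AD7F hex

AD7F


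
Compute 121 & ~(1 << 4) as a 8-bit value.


121 & ~(1 << 4) = 105

105


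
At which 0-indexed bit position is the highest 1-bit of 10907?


0b10101010011011. Highest set bit at position 13

13


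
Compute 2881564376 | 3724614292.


0b10101011110000010010111011011000 | 0b11011110000000010001101010010100 = 0b11111111110000010011111011011100 = 4290854620

4290854620


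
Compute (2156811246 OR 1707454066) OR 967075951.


Step 1: 2156811246 | 1707454066 = 3855613950
Step 2: 3855613950 | 967075951 = 4260364287

4260364287


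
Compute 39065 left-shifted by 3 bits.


0b1001100010011001 << 3 = 0b1001100010011001000 = 312520

312520


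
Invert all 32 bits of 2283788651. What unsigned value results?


2283788651 ^ 4294967295 = 2011178644

2011178644


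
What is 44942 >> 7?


0b1010111110001110 >> 7 = 0b101011111 = 351

351


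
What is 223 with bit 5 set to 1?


223 | (1 << 5) = 223 | 32 = 255

255


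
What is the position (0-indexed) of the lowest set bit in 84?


0b1010100. Lowest set bit at position 2

2


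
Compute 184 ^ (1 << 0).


184 ^ (1 << 0) = 184 ^ 1 = 185

185


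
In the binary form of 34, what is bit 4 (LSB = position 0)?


0b100010, position 4 = 0

0


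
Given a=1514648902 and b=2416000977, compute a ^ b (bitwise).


1514648902 ^ 2416000977 = 3393620631

3393620631


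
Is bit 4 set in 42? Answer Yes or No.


0b101010, bit 4 = 0. No

No


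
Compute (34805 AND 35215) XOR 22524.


Step 1: 34805 & 35215 = 33157
Step 2: 33157 ^ 22524 = 54905

54905


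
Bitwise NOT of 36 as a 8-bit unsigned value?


~0b100100 = 0b11011011 = 219 (8-bit unsigned)

219


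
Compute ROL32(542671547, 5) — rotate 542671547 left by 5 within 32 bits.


Rotate 0b100000010110001000001010111011 left by 5 (32-bit) = 0b1011000100000101011101100100 = 185620324

185620324


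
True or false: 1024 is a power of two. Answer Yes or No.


0b10000000000. Only one bit set => Yes

Yes


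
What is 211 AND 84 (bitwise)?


0b11010011 & 0b1010100 = 0b1010000 = 80

80


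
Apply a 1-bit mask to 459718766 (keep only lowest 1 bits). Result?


459718766 & 1 = 0

0


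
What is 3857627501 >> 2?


0b11100101111011101011100101101101 >> 2 = 0b111001011110111010111001011011 = 964406875

964406875


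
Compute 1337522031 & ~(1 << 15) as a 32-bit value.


1337522031 & ~(1 << 15) = 1337489263

1337489263


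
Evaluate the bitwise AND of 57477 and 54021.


0b1110000010000101 & 0b1101001100000101 = 0b1100000000000101 = 49157

49157


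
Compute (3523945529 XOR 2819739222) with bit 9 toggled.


Step 1: 3523945529 ^ 2819739222 = 2048584303
Step 2: 2048584303 ^ (1 << 9) = 2048584303 ^ 512 = 2048583791

2048583791


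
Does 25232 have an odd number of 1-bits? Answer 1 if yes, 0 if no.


0b110001010010000 has 5 ones => parity 1

1


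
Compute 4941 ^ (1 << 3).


4941 ^ (1 << 3) = 4941 ^ 8 = 4933

4933


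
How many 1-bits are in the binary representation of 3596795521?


0b11010110011000101011111010000001 has 16 set bits

16


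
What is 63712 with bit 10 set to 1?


63712 | (1 << 10) = 63712 | 1024 = 64736

64736


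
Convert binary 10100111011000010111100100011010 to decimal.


10100111011000010111100100011010 in decimal = 2808183066

2808183066


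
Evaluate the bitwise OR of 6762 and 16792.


0b1101001101010 | 0b100000110011000 = 0b101101111111010 = 23546

23546


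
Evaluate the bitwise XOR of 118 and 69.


0b1110110 ^ 0b1000101 = 0b110011 = 51

51


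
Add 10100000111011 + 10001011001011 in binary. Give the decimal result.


10100000111011 + 10001011001011 = 100101100000110 = 19206

19206


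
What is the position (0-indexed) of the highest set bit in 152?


0b10011000. Highest set bit at position 7

7


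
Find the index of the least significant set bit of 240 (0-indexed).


0b11110000. Lowest set bit at position 4

4


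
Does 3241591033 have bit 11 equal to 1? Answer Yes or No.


0b11000001001101101100000011111001, bit 11 = 0. No

No


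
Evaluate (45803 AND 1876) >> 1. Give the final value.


Step 1: 45803 & 1876 = 576
Step 2: 576 >> 1 = 288

288


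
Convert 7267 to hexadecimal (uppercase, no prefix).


7267 = 1C63 hex

1C63


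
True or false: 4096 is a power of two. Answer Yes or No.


0b1000000000000. Only one bit set => Yes

Yes


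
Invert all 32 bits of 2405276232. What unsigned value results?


2405276232 ^ 4294967295 = 1889691063

1889691063


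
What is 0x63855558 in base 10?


63855558 hex = 1669682520 decimal

1669682520


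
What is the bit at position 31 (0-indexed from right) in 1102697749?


0b1000001101110011101010100010101, position 31 = 0

0


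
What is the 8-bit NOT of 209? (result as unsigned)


~0b11010001 = 0b101110 = 46 (8-bit unsigned)

46


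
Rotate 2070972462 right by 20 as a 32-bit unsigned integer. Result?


Rotate 0b1111011011100001000100000101110 right by 20 (32-bit) = 0b1000100000101110011110110111 = 142796727

142796727


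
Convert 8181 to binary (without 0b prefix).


8181 = 1111111110101 in binary

1111111110101


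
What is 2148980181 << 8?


0b10000000000101101101010111010101 << 8 = 0b1000000000010110110101011101010100000000 = 550138926336

550138926336


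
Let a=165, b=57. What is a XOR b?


165 ^ 57 = 156

156


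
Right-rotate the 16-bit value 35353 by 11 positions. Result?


Rotate 0b1000101000011001 right by 11 (16-bit) = 0b100001100110001 = 17201

17201


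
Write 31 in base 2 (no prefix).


31 = 11111 in binary

11111


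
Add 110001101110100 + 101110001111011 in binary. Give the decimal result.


110001101110100 + 101110001111011 = 1011111111101111 = 49135

49135


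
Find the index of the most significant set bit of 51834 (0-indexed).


0b1100101001111010. Highest set bit at position 15

15


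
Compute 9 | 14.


0b1001 | 0b1110 = 0b1111 = 15

15


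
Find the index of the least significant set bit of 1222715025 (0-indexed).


0b1001000111000010010011010010001. Lowest set bit at position 0

0


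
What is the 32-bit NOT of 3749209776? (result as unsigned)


~0b11011111011110000110011010110000 = 0b100000100001111001100101001111 = 545757519 (32-bit unsigned)

545757519


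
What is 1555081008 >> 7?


0b1011100101100001010011100110000 >> 7 = 0b101110010110000101001110 = 12149070

12149070


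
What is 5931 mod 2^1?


5931 & 1 = 1

1


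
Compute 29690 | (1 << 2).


29690 | (1 << 2) = 29690 | 4 = 29694

29694


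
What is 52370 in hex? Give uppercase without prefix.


52370 = CC92 hex

CC92


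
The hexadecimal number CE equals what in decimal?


CE hex = 206 decimal

206


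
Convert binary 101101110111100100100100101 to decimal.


101101110111100100100100101 in decimal = 96192805

96192805


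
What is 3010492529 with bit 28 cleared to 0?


3010492529 & ~(1 << 28) = 2742057073

2742057073


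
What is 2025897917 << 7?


0b1111000110000001011111110111101 << 7 = 0b11110001100000010111111101111010000000 = 259314933376

259314933376


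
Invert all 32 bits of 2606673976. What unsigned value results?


2606673976 ^ 4294967295 = 1688293319

1688293319


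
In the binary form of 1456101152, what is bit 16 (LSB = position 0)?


0b1010110110010100101011100100000, position 16 = 0

0


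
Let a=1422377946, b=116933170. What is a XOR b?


1422377946 ^ 116933170 = 1379893736

1379893736


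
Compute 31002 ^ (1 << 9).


31002 ^ (1 << 9) = 31002 ^ 512 = 31514

31514


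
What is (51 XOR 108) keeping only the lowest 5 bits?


Step 1: 51 ^ 108 = 95
Step 2: 95 & 31 = 31

31


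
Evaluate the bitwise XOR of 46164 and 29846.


0b1011010001010100 ^ 0b111010010010110 = 0b1100000011000010 = 49346

49346


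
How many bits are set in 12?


0b1100 has 2 set bits

2


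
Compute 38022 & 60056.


0b1001010010000110 & 0b1110101010011000 = 0b1000000010000000 = 32896

32896


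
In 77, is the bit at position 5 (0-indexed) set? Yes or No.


0b1001101, bit 5 = 0. No

No


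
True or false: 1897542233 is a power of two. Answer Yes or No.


0b1110001000110100011001001011001. Multiple bits set => No

No


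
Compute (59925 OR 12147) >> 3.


Step 1: 59925 | 12147 = 61303
Step 2: 61303 >> 3 = 7662

7662


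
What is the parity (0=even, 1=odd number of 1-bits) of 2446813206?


0b10010001110101110110100000010110 has 15 ones => parity 1

1


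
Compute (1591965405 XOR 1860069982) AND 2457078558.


Step 1: 1591965405 ^ 1860069982 = 809311363
Step 2: 809311363 & 2457078558 = 271845378

271845378


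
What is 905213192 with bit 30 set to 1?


905213192 | (1 << 30) = 905213192 | 1073741824 = 1978955016

1978955016


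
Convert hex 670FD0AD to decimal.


670FD0AD hex = 1729089709 decimal

1729089709


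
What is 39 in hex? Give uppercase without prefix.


39 = 27 hex

27


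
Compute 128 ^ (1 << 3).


128 ^ (1 << 3) = 128 ^ 8 = 136

136


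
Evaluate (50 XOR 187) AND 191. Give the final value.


Step 1: 50 ^ 187 = 137
Step 2: 137 & 191 = 137

137


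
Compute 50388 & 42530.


0b1100010011010100 & 0b1010011000100010 = 0b1000010000000000 = 33792

33792


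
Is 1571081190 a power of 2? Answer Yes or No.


0b1011101101001001100101111100110. Multiple bits set => No

No


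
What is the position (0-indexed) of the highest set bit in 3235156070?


0b11000000110101001001000001100110. Highest set bit at position 31

31


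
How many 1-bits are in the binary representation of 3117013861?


0b10111001110010011101101101100101 has 19 set bits

19


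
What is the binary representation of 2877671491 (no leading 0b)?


2877671491 = 10101011100001011100100001000011 in binary

10101011100001011100100001000011


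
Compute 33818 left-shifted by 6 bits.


0b1000010000011010 << 6 = 0b1000010000011010000000 = 2164352

2164352


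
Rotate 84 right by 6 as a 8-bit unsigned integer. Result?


Rotate 0b1010100 right by 6 (8-bit) = 0b1010001 = 81

81


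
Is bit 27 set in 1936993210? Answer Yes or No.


0b1110011011101000010101110111010, bit 27 = 0. No

No


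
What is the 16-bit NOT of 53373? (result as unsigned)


~0b1101000001111101 = 0b10111110000010 = 12162 (16-bit unsigned)

12162


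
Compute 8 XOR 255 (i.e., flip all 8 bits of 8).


8 ^ 255 = 247

247


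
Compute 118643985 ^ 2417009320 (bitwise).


0b111000100100101110100010001 ^ 0b10010000000100001010001010101000 = 0b10010111000000101111111110111001 = 2533556153

2533556153


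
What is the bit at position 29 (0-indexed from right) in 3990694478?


0b11101101110111010010101001001110, position 29 = 1

1


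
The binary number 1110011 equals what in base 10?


1110011 in decimal = 115

115


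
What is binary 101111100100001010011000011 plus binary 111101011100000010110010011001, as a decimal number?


101111100100001010011000011 + 111101011100000010110010011001 = 1000011011000100100000101011100 = 1130512732

1130512732


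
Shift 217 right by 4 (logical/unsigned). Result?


0b11011001 >> 4 = 0b1101 = 13

13


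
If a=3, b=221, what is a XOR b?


3 ^ 221 = 222

222


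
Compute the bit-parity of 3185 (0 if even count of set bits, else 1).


0b110001110001 has 6 ones => parity 0

0


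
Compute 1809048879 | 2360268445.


0b1101011110100111110010100101111 | 0b10001100101011101101011010011101 = 0b11101111111111111111011110111111 = 4026529727

4026529727


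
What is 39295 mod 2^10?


39295 & 1023 = 383

383


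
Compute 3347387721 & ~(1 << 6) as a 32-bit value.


3347387721 & ~(1 << 6) = 3347387657

3347387657


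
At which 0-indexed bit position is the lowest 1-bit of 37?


0b100101. Lowest set bit at position 0

0


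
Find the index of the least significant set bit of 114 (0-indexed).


0b1110010. Lowest set bit at position 1

1


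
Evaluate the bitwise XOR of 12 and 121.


0b1100 ^ 0b1111001 = 0b1110101 = 117

117


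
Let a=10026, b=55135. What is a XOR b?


10026 ^ 55135 = 61557

61557


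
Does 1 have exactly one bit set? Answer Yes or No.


0b1. Only one bit set => Yes

Yes


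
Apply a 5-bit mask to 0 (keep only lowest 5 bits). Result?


0 & 31 = 0

0


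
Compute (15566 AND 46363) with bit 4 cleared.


Step 1: 15566 & 46363 = 13322
Step 2: 13322 & ~(1 << 4) = 13322

13322


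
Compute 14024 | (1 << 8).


14024 | (1 << 8) = 14024 | 256 = 14280

14280


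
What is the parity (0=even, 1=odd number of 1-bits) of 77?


0b1001101 has 4 ones => parity 0

0


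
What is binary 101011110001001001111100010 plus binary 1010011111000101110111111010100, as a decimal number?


101011110001001001111100010 + 1010011111000101110111111010100 = 1011001010110111000001110110110 = 1499169718

1499169718


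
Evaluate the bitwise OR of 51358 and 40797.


0b1100100010011110 | 0b1001111101011101 = 0b1101111111011111 = 57311

57311


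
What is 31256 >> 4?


0b111101000011000 >> 4 = 0b11110100001 = 1953

1953


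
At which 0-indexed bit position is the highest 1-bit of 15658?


0b11110100101010. Highest set bit at position 13

13


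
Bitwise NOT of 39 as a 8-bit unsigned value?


~0b100111 = 0b11011000 = 216 (8-bit unsigned)

216


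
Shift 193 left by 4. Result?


0b11000001 << 4 = 0b110000010000 = 3088

3088


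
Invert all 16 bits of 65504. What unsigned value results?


65504 ^ 65535 = 31

31


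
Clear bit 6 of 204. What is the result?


204 & ~(1 << 6) = 140

140


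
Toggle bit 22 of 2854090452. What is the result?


2854090452 ^ (1 << 22) = 2854090452 ^ 4194304 = 2858284756

2858284756


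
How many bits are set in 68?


0b1000100 has 2 set bits

2


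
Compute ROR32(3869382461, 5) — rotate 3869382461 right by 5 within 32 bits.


Rotate 0b11100110101000100001011100111101 right by 5 (32-bit) = 0b11101111001101010001000010111001 = 4013232313

4013232313


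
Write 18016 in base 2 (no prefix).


18016 = 100011001100000 in binary

100011001100000


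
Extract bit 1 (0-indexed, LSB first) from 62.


0b111110, position 1 = 1

1


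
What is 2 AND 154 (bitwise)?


0b10 & 0b10011010 = 0b10 = 2

2


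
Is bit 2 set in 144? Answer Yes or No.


0b10010000, bit 2 = 0. No

No


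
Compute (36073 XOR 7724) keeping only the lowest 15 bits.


Step 1: 36073 ^ 7724 = 37573
Step 2: 37573 & 32767 = 4805

4805


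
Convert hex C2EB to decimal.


C2EB hex = 49899 decimal

49899


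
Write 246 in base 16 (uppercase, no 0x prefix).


246 = F6 hex

F6


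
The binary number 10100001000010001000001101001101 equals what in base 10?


10100001000010001000001101001101 in decimal = 2701689677

2701689677


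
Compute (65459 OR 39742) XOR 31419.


Step 1: 65459 | 39742 = 65471
Step 2: 65471 ^ 31419 = 34052

34052


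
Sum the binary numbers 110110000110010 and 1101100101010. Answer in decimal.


110110000110010 + 1101100101010 = 1000011101011100 = 34652

34652


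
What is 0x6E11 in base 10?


6E11 hex = 28177 decimal

28177


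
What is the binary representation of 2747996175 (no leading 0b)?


2747996175 = 10100011110010110001100000001111 in binary

10100011110010110001100000001111


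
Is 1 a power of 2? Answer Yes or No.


0b1. Only one bit set => Yes

Yes


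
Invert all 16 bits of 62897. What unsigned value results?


62897 ^ 65535 = 2638

2638


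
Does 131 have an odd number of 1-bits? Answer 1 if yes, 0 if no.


0b10000011 has 3 ones => parity 1

1


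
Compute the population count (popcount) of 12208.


0b10111110110000 has 8 set bits

8


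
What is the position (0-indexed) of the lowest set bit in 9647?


0b10010110101111. Lowest set bit at position 0

0


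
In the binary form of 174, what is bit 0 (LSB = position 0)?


0b10101110, position 0 = 0

0


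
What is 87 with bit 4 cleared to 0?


87 & ~(1 << 4) = 71

71


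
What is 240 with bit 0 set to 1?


240 | (1 << 0) = 240 | 1 = 241

241


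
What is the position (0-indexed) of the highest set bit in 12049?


0b10111100010001. Highest set bit at position 13

13


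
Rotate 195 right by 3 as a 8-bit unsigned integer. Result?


Rotate 0b11000011 right by 3 (8-bit) = 0b1111000 = 120

120


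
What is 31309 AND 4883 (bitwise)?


0b111101001001101 & 0b1001100010011 = 0b1001000000001 = 4609

4609


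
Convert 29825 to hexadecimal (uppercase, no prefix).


29825 = 7481 hex

7481


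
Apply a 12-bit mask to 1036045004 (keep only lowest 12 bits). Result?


1036045004 & 4095 = 2764

2764


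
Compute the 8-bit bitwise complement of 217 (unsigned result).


~0b11011001 = 0b100110 = 38 (8-bit unsigned)

38


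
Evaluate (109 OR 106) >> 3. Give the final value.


Step 1: 109 | 106 = 111
Step 2: 111 >> 3 = 13

13


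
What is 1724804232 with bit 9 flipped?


1724804232 ^ (1 << 9) = 1724804232 ^ 512 = 1724804744

1724804744


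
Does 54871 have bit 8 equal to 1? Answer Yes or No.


0b1101011001010111, bit 8 = 0. No

No


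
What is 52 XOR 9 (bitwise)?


0b110100 ^ 0b1001 = 0b111101 = 61

61


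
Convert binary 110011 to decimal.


110011 in decimal = 51

51


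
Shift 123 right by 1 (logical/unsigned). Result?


0b1111011 >> 1 = 0b111101 = 61

61


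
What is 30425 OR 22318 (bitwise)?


0b111011011011001 | 0b101011100101110 = 0b111011111111111 = 30719

30719


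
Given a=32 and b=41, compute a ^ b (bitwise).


32 ^ 41 = 9

9


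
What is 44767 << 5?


0b1010111011011111 << 5 = 0b101011101101111100000 = 1432544

1432544


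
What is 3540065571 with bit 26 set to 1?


3540065571 | (1 << 26) = 3540065571 | 67108864 = 3607174435

3607174435


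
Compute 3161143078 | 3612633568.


0b10111100011010110011011100100110 | 0b11010111010101000110100111100000 = 0b11111111011111110111111111100110 = 4286545894

4286545894


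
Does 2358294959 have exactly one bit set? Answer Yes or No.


0b10001100100100001011100110101111. Multiple bits set => No

No


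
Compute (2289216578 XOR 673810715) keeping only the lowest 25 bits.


Step 1: 2289216578 ^ 673810715 = 2690327897
Step 2: 2690327897 & 33554431 = 5973337

5973337


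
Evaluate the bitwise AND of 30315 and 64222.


0b111011001101011 & 0b1111101011011110 = 0b111001001001010 = 29258

29258


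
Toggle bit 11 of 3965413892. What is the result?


3965413892 ^ (1 << 11) = 3965413892 ^ 2048 = 3965411844

3965411844


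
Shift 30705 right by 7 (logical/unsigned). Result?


0b111011111110001 >> 7 = 0b11101111 = 239

239


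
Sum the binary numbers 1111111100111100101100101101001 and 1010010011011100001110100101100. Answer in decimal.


1111111100111100101100101101001 + 1010010011011100001110100101100 = 11010010000011000111011010010101 = 3524032149

3524032149


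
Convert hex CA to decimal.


CA hex = 202 decimal

202


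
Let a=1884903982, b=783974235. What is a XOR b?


1884903982 ^ 783974235 = 1591944565

1591944565


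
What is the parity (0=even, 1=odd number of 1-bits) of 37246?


0b1001000101111110 has 9 ones => parity 1

1


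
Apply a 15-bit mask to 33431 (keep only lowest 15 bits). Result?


33431 & 32767 = 663

663


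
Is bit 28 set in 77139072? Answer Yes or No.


0b100100110010000110010000000, bit 28 = 0. No

No


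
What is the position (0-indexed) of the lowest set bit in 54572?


0b1101010100101100. Lowest set bit at position 2

2


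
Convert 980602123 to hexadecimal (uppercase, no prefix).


980602123 = 3A72CD0B hex

3A72CD0B


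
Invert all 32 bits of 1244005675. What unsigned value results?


1244005675 ^ 4294967295 = 3050961620

3050961620


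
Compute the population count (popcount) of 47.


0b101111 has 5 set bits

5


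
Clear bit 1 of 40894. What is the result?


40894 & ~(1 << 1) = 40892

40892


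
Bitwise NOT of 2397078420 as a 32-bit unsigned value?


~0b10001110111000001000001110010100 = 0b1110001000111110111110001101011 = 1897888875 (32-bit unsigned)

1897888875


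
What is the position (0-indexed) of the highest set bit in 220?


0b11011100. Highest set bit at position 7

7


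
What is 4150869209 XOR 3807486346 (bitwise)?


0b11110111011010010011110011011001 ^ 0b11100010111100011010000110001010 = 0b10101100110001001110101010011 = 362323283

362323283


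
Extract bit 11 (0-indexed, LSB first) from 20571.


0b101000001011011, position 11 = 0

0


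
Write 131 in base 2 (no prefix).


131 = 10000011 in binary

10000011


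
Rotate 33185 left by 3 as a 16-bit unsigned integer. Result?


Rotate 0b1000000110100001 left by 3 (16-bit) = 0b110100001100 = 3340

3340


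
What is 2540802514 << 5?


0b10010111011100011001000111010010 << 5 = 0b1001011101110001100100011101001000000 = 81305680448

81305680448


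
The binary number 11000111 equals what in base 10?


11000111 in decimal = 199

199


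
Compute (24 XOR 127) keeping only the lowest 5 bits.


Step 1: 24 ^ 127 = 103
Step 2: 103 & 31 = 7

7


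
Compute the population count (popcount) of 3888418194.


0b11100111110001001000110110010010 has 16 set bits

16


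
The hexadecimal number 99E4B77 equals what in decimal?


99E4B77 hex = 161368951 decimal

161368951


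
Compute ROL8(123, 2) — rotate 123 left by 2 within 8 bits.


Rotate 0b1111011 left by 2 (8-bit) = 0b11101101 = 237

237


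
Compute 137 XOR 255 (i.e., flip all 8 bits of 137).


137 ^ 255 = 118

118


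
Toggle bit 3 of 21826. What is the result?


21826 ^ (1 << 3) = 21826 ^ 8 = 21834

21834


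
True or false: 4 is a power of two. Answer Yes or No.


0b100. Only one bit set => Yes

Yes


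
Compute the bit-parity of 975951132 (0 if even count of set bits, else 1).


0b111010001010111101010100011100 has 16 ones => parity 0

0


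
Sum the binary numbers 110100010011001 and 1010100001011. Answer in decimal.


110100010011001 + 1010100001011 = 111110110100100 = 32164

32164


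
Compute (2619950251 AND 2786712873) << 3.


Step 1: 2619950251 & 2786712873 = 2215199785
Step 2: 2215199785 << 3 = 17721598280

17721598280


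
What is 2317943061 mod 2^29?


2317943061 & 536870911 = 170459413

170459413


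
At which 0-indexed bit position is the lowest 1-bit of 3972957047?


0b11101100110011101000001101110111. Lowest set bit at position 0

0


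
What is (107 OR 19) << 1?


Step 1: 107 | 19 = 123
Step 2: 123 << 1 = 246

246


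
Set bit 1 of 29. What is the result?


29 | (1 << 1) = 29 | 2 = 31

31


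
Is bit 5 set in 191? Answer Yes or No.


0b10111111, bit 5 = 1. Yes

Yes


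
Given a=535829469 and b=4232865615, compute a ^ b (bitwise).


535829469 ^ 4232865615 = 3820780690

3820780690


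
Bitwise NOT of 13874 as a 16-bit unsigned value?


~0b11011000110010 = 0b1100100111001101 = 51661 (16-bit unsigned)

51661


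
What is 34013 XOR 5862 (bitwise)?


0b1000010011011101 ^ 0b1011011100110 = 0b1001001000111011 = 37435

37435


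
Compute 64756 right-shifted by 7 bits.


0b1111110011110100 >> 7 = 0b111111001 = 505

505


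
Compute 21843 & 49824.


0b101010101010011 & 0b1100001010100000 = 0b100000000000000 = 16384

16384


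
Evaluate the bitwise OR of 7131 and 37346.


0b1101111011011 | 0b1001000111100010 = 0b1001101111111011 = 39931

39931


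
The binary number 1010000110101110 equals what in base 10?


1010000110101110 in decimal = 41390

41390


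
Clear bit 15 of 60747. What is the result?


60747 & ~(1 << 15) = 27979

27979


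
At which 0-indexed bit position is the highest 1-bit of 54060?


0b1101001100101100. Highest set bit at position 15

15


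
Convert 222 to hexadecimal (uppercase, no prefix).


222 = DE hex

DE


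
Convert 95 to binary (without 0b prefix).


95 = 1011111 in binary

1011111


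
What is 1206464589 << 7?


0b1000111111010010011000001001101 << 7 = 0b10001111110100100110000010011010000000 = 154427467392

154427467392


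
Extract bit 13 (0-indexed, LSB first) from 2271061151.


0b10000111010111011010010010011111, position 13 = 1

1


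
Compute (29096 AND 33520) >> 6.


Step 1: 29096 & 33520 = 160
Step 2: 160 >> 6 = 2

2


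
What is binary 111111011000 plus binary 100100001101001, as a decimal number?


111111011000 + 100100001101001 = 101100001000001 = 22593

22593


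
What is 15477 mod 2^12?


15477 & 4095 = 3189

3189


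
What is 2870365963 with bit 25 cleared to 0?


2870365963 & ~(1 << 25) = 2836811531

2836811531


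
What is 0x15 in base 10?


15 hex = 21 decimal

21


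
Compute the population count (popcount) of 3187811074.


0b10111110000000100010001100000010 has 11 set bits

11


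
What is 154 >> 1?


0b10011010 >> 1 = 0b1001101 = 77

77


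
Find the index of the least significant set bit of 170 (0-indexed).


0b10101010. Lowest set bit at position 1

1


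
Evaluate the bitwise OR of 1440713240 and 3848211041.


0b1010101110111111000101000011000 | 0b11100101010111110000101001100001 = 0b11110101110111111000101001111001 = 4125067897

4125067897


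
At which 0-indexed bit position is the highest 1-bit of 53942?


0b1101001010110110. Highest set bit at position 15

15


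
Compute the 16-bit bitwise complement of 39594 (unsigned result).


~0b1001101010101010 = 0b110010101010101 = 25941 (16-bit unsigned)

25941


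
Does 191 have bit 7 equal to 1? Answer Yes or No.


0b10111111, bit 7 = 1. Yes

Yes


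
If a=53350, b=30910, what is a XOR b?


53350 ^ 30910 = 43224

43224


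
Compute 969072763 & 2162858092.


0b111001110000101110000001111011 & 0b10000000111010101001100001101100 = 0b110000101000000001101000 = 12746856

12746856


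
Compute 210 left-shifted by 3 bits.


0b11010010 << 3 = 0b11010010000 = 1680

1680


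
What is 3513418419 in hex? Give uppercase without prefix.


3513418419 = D16A82B3 hex

D16A82B3


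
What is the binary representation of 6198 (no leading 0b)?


6198 = 1100000110110 in binary

1100000110110


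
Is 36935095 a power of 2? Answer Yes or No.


0b10001100111001010110110111. Multiple bits set => No

No


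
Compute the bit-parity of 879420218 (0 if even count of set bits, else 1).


0b110100011010101110001100111010 has 16 ones => parity 0

0


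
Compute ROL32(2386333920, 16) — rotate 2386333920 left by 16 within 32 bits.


Rotate 0b10001110001111001001000011100000 left by 16 (32-bit) = 0b10010000111000001000111000111100 = 2430635580

2430635580


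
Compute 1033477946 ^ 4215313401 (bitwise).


0b111101100110011001111100111010 ^ 0b11111011010000001001001111111001 = 0b11000110110110010000110011000011 = 3336113347

3336113347


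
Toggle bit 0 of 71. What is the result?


71 ^ (1 << 0) = 71 ^ 1 = 70

70


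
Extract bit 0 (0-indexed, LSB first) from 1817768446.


0b1101100010110001111000111111110, position 0 = 0

0


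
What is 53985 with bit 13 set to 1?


53985 | (1 << 13) = 53985 | 8192 = 62177

62177


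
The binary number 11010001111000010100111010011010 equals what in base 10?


11010001111000010100111010011010 in decimal = 3521203866

3521203866


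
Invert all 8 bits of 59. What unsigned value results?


59 ^ 255 = 196

196


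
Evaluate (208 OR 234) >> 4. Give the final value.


Step 1: 208 | 234 = 250
Step 2: 250 >> 4 = 15

15


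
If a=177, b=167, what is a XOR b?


177 ^ 167 = 22

22


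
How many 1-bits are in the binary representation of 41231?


0b1010000100001111 has 7 set bits

7


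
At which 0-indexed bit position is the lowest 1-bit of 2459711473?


0b10010010100111000011011111110001. Lowest set bit at position 0

0


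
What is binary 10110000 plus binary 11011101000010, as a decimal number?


10110000 + 11011101000010 = 11011111110010 = 14322

14322


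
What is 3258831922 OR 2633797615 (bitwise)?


0b11000010001111011101010000110010 | 0b10011100111111001000111111101111 = 0b11011110111111011101111111111111 = 3741179903

3741179903


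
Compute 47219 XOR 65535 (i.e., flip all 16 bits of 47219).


47219 ^ 65535 = 18316

18316


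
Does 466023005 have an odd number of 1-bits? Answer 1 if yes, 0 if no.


0b11011110001101111001001011101 has 18 ones => parity 0

0


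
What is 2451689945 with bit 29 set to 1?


2451689945 | (1 << 29) = 2451689945 | 536870912 = 2988560857

2988560857


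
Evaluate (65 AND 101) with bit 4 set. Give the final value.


Step 1: 65 & 101 = 65
Step 2: 65 | (1 << 4) = 65 | 16 = 81

81


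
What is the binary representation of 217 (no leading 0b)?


217 = 11011001 in binary

11011001


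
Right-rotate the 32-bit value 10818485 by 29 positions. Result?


Rotate 0b101001010001001110110101 right by 29 (32-bit) = 0b101001010001001110110101000 = 86547880

86547880


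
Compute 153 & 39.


0b10011001 & 0b100111 = 0b1 = 1

1


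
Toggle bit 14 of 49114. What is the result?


49114 ^ (1 << 14) = 49114 ^ 16384 = 65498

65498


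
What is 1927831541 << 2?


0b1110010111010000101111111110101 << 2 = 0b111001011101000010111111111010100 = 7711326164

7711326164


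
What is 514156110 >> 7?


0b11110101001010110011001001110 >> 7 = 0b1111010100101011001100 = 4016844

4016844


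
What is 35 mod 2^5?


35 & 31 = 3

3


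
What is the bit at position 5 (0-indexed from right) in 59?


0b111011, position 5 = 1

1


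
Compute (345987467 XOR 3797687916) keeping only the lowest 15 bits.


Step 1: 345987467 ^ 3797687916 = 4139993063
Step 2: 4139993063 & 32767 = 18407

18407


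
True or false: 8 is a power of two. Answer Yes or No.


0b1000. Only one bit set => Yes

Yes


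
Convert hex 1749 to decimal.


1749 hex = 5961 decimal

5961


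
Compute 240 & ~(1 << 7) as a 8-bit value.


240 & ~(1 << 7) = 112

112


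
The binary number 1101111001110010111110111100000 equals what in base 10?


1101111001110010111110111100000 in decimal = 1866038752

1866038752


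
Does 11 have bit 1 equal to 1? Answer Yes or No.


0b1011, bit 1 = 1. Yes

Yes


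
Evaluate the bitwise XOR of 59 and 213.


0b111011 ^ 0b11010101 = 0b11101110 = 238

238


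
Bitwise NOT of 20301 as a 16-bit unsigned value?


~0b100111101001101 = 0b1011000010110010 = 45234 (16-bit unsigned)

45234


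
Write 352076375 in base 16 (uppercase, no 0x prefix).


352076375 = 14FC4257 hex

14FC4257


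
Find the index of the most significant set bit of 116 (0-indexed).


0b1110100. Highest set bit at position 6

6


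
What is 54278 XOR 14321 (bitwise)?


0b1101010000000110 ^ 0b11011111110001 = 0b1110001111110111 = 58359

58359


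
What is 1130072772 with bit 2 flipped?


1130072772 ^ (1 << 2) = 1130072772 ^ 4 = 1130072768

1130072768


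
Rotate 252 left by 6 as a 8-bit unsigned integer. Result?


Rotate 0b11111100 left by 6 (8-bit) = 0b111111 = 63

63


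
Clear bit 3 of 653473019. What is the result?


653473019 & ~(1 << 3) = 653473011

653473011


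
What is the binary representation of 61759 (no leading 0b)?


61759 = 1111000100111111 in binary

1111000100111111


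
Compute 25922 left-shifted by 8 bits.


0b110010101000010 << 8 = 0b11001010100001000000000 = 6636032

6636032


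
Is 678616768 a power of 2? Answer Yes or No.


0b101000011100101101111011000000. Multiple bits set => No

No


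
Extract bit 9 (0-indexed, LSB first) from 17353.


0b100001111001001, position 9 = 1

1


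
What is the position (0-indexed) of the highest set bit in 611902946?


0b100100011110001110010111100010. Highest set bit at position 29

29


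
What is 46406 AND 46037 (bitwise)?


0b1011010101000110 & 0b1011001111010101 = 0b1011000101000100 = 45380

45380


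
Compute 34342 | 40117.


0b1000011000100110 | 0b1001110010110101 = 0b1001111010110111 = 40631

40631


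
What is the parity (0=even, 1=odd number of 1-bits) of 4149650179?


0b11110111010101101010001100000011 has 17 ones => parity 1

1


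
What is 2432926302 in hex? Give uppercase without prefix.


2432926302 = 9103825E hex

9103825E


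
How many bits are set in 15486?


0b11110001111110 has 10 set bits

10


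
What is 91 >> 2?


0b1011011 >> 2 = 0b10110 = 22

22


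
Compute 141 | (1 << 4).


141 | (1 << 4) = 141 | 16 = 157

157


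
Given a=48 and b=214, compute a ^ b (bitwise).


48 ^ 214 = 230

230


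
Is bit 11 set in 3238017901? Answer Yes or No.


0b11000001000000000011101101101101, bit 11 = 1. Yes

Yes


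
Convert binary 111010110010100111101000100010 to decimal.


111010110010100111101000100010 in decimal = 986348066

986348066


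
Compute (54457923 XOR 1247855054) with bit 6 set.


Step 1: 54457923 ^ 1247855054 = 1230911373
Step 2: 1230911373 | (1 << 6) = 1230911373 | 64 = 1230911437

1230911437


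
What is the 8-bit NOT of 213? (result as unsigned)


~0b11010101 = 0b101010 = 42 (8-bit unsigned)

42
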